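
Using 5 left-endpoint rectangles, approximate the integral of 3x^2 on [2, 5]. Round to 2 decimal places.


Left Riemann sum uses left endpoints of each subinterval.
Interval: [2, 5], n = 5
dx = (5 - 2) / 5 = 3/5
Left endpoints: [2, 13/5, 16/5, 19/5, 22/5]
f values: [12, 507/25, 768/25, 1083/25, 1452/25]
Sum = dx * (sum of f values)
= 3/5 * 822/5
= 2466/25 = 98.64

98.64


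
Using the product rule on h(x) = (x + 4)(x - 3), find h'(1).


Let u(x) = x + 4 and v(x) = x - 3
u'(x) = 1
v'(x) = 1
Product rule: h'(x) = u'(x)*v(x) + u(x)*v'(x)
= 1 * (x - 3) + (x + 4) * 1
At x = 1:
u(1) = 1 * 1 + 4 = 5
v(1) = 1 * 1 - 3 = -2
h'(1) = 1 * (-2) + 5 * 1
= -2 + 5
= 3

3


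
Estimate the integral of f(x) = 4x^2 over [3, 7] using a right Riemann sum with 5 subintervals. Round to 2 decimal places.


Right Riemann sum uses right endpoints of each subinterval.
Interval: [3, 7], n = 5
dx = (7 - 3) / 5 = 4/5
Right endpoints: [19/5, 23/5, 27/5, 31/5, 7]
f values: [1444/25, 2116/25, 2916/25, 3844/25, 196]
Sum = dx * (sum of f values)
= 4/5 * 3044/5
= 12176/25 = 487.04

487.04


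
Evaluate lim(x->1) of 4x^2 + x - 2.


Since polynomials are continuous, we use direct substitution.
lim(x->1) of 4x^2 + x - 2
= 4 * 1^2 + 1 * 1 - 2
= 4 + 1 - 2
= 3

3


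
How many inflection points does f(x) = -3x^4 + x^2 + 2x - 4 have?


Inflection points occur where f''(x) = 0 and concavity changes.
f(x) = -3x^4 + x^2 + 2x - 4
f'(x) = -12x^3 + 2x + 2
f''(x) = -36x^2 + 2
This is a quadratic in x. Use the discriminant to count real roots.
Discriminant = (0)^2 - 4 * (-36) * 2
= 0 - (-288)
= 288
Since discriminant > 0, f''(x) = 0 has 2 distinct real solutions.
A quadratic with two distinct real roots changes sign at each root, so concavity changes at both.
Number of inflection points: 2

2


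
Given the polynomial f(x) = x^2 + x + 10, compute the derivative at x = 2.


Differentiate term by term using power and sum rules:
f(x) = x^2 + x + 10
f'(x) = 2x + 1
Substitute x = 2:
f'(2) = 2 * 2 + 1
= 4 + 1
= 5

5


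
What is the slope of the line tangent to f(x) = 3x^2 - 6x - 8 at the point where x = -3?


The slope of the tangent line equals f'(x) at the point.
f(x) = 3x^2 - 6x - 8
f'(x) = 6x - 6
At x = -3:
f'(-3) = 6 * (-3) - 6
= -18 - 6
= -24

-24


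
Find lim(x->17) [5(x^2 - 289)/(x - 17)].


Direct substitution gives 0/0, so we factor the numerator.
Factor: 5(x^2 - 289) = 5 * (x - 17)(x + 17)
Cancel the common factor (x - 17):
5(x^2 - 289)/(x - 17) = 5 * (x + 17)
Now substitute x = 17:
= 5 * (17 + 17) = 170

170


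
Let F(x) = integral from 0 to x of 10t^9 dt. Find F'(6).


By the Fundamental Theorem of Calculus (Part 1):
If F(x) = integral from 0 to x of f(t) dt, then F'(x) = f(x)
Here f(t) = 10t^9
So F'(x) = 10x^9
Evaluate at x = 6:
F'(6) = 10 * 6^9
= 10 * 10077696
= 100776960

100776960


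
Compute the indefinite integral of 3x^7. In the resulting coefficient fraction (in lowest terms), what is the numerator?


Apply the power rule for integration:
integral of ax^n dx = a/(n+1) * x^(n+1) + C
integral of 3x^7 dx
= 3/8 * x^8 + C
The coefficient in lowest terms is 3/8, and its numerator is 3

3


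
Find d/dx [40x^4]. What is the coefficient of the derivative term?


We apply the power rule: d/dx [ax^n] = a*n * x^(n-1)
d/dx [40x^4]
= 40 * 4 * x^(4-1)
= 160x^3
The coefficient is 160

160


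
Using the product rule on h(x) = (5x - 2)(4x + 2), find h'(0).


Let u(x) = 5x - 2 and v(x) = 4x + 2
u'(x) = 5
v'(x) = 4
Product rule: h'(x) = u'(x)*v(x) + u(x)*v'(x)
= 5 * (4x + 2) + (5x - 2) * 4
At x = 0:
u(0) = 5 * 0 - 2 = -2
v(0) = 4 * 0 + 2 = 2
h'(0) = 5 * 2 + (-2) * 4
= 10 - 8
= 2

2


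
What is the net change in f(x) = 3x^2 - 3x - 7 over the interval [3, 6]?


Net change = f(b) - f(a)
f(x) = 3x^2 - 3x - 7
Compute f(6):
f(6) = 3 * 6^2 - 3 * 6 - 7
= 108 - 18 - 7
= 83
Compute f(3):
f(3) = 3 * 3^2 - 3 * 3 - 7
= 27 - 9 - 7
= 11
Net change = 83 - 11 = 72

72


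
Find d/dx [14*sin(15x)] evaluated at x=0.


Apply the chain rule to differentiate 14*sin(15x):
d/dx [14*sin(15x)]
= 14 * cos(15x) * d/dx(15x)
= 14 * 15 * cos(15x)
= 210 * cos(15x)
Evaluate at x = 0:
= 210 * cos(0)
= 210 * 1
= 210

210


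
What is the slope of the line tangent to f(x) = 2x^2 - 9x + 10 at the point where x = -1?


The slope of the tangent line equals f'(x) at the point.
f(x) = 2x^2 - 9x + 10
f'(x) = 4x - 9
At x = -1:
f'(-1) = 4 * (-1) - 9
= -4 - 9
= -13

-13


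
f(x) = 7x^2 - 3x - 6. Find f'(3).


Differentiate term by term using power and sum rules:
f(x) = 7x^2 - 3x - 6
f'(x) = 14x - 3
Substitute x = 3:
f'(3) = 14 * 3 - 3
= 42 - 3
= 39

39


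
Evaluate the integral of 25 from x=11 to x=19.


The integral of a constant k over [a, b] equals k * (b - a).
integral from 11 to 19 of 25 dx
= 25 * (19 - 11)
= 25 * 8
= 200

200


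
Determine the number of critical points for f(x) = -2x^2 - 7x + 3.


Find where f'(x) = 0:
f'(x) = -4x - 7
Set f'(x) = 0:
-4x - 7 = 0
x = 7 / (-4) = -7/4
This is a linear equation in x, so there is exactly one solution.
Number of critical points: 1

1


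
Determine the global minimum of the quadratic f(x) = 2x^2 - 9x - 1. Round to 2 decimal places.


For a quadratic f(x) = ax^2 + bx + c with a > 0, the minimum is at the vertex.
Vertex x-coordinate: x = -b/(2a)
x = -(-9) / (2 * 2)
x = 9/4
Substitute back to find the minimum value:
f(9/4) = 2 * (9/4)^2 - 9 * (9/4) - 1
= 81/8 - 81/4 - 1
= -89/8 ≈ -11.13

-11.13


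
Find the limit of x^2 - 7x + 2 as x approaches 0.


Since polynomials are continuous, we use direct substitution.
lim(x->0) of x^2 - 7x + 2
= 1 * 0^2 - 7 * 0 + 2
= 0 + 0 + 2
= 2

2


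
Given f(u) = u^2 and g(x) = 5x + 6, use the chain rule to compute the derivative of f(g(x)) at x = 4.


Using the chain rule: (f(g(x)))' = f'(g(x)) * g'(x)
First, find g(4):
g(4) = 5 * 4 + 6 = 26
Next, f'(u) = 2u
And g'(x) = 5
So f'(g(4)) * g'(4)
= 2 * 26 * 5
= 260

260


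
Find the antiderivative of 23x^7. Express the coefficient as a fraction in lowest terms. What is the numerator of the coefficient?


Apply the power rule for integration:
integral of ax^n dx = a/(n+1) * x^(n+1) + C
integral of 23x^7 dx
= 23/8 * x^8 + C
The coefficient in lowest terms is 23/8, and its numerator is 23

23


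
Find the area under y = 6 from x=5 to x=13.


The area under a constant function y = 6 is a rectangle.
Width = 13 - 5 = 8
Height = 6
Area = width * height
= 8 * 6
= 48

48


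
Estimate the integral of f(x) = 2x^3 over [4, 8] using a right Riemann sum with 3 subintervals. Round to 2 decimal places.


Right Riemann sum uses right endpoints of each subinterval.
Interval: [4, 8], n = 3
dx = (8 - 4) / 3 = 4/3
Right endpoints: [16/3, 20/3, 8]
f values: [8192/27, 16000/27, 1024]
Sum = dx * (sum of f values)
= 4/3 * 1920
= 2560 = 2560.00

2560.00


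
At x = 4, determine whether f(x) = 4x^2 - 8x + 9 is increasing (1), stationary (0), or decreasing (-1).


Compute f'(x) to determine behavior:
f'(x) = 8x - 8
f'(4) = 8 * 4 - 8
= 32 - 8
= 24
Since f'(4) > 0, the function is increasing (1)

1


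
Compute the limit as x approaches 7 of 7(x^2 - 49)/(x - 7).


Direct substitution gives 0/0, so we factor the numerator.
Factor: 7(x^2 - 49) = 7 * (x - 7)(x + 7)
Cancel the common factor (x - 7):
7(x^2 - 49)/(x - 7) = 7 * (x + 7)
Now substitute x = 7:
= 7 * (7 + 7) = 98

98


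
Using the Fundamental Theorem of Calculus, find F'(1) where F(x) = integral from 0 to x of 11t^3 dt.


By the Fundamental Theorem of Calculus (Part 1):
If F(x) = integral from 0 to x of f(t) dt, then F'(x) = f(x)
Here f(t) = 11t^3
So F'(x) = 11x^3
Evaluate at x = 1:
F'(1) = 11 * 1^3
= 11 * 1
= 11

11


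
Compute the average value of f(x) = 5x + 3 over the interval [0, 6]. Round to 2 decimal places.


Average value = 1/(b-a) * integral from a to b of f(x) dx
First compute the integral of 5x + 3:
F(x) = (5/2)x^2 + 3x
F(6) = 5/2 * 36 + 3 * 6 = 108
F(0) = 5/2 * 0 + 3 * 0 = 0
Integral = 108 - 0 = 108
Average = 108 / (6 - 0) = 108 / 6
= 18 = 18.00

18.00


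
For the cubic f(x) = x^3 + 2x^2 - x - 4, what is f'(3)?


Differentiate f(x) = x^3 + 2x^2 - x - 4 term by term:
f'(x) = 3x^2 + 4x - 1
Substitute x = 3:
f'(3) = 3 * 3^2 + 4 * 3 - 1
= 27 + 12 - 1
= 38

38


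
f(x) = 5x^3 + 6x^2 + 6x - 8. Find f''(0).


First derivative:
f'(x) = 15x^2 + 12x + 6
Second derivative:
f''(x) = 30x + 12
Substitute x = 0:
f''(0) = 30 * 0 + 12
= 0 + 12
= 12

12


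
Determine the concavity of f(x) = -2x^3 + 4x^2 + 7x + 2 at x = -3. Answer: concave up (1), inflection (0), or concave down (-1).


Concavity is determined by the sign of f''(x).
f(x) = -2x^3 + 4x^2 + 7x + 2
f'(x) = -6x^2 + 8x + 7
f''(x) = -12x + 8
f''(-3) = -12 * (-3) + 8
= 36 + 8
= 44
Since f''(-3) > 0, the function is concave up (1)

1


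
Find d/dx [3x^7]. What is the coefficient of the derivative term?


We apply the power rule: d/dx [ax^n] = a*n * x^(n-1)
d/dx [3x^7]
= 3 * 7 * x^(7-1)
= 21x^6
The coefficient is 21

21


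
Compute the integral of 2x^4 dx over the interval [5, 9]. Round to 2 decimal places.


Find the antiderivative of 2x^4:
F(x) = 2/5 * x^5
Apply the Fundamental Theorem of Calculus:
F(9) - F(5)
= 2/5 * 9^5 - 2/5 * 5^5
= 2/5 * (59049 - 3125)
= 2/5 * 55924
= 111848/5 = 22369.60

22369.60


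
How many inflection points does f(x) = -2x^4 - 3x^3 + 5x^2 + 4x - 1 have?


Inflection points occur where f''(x) = 0 and concavity changes.
f(x) = -2x^4 - 3x^3 + 5x^2 + 4x - 1
f'(x) = -8x^3 - 9x^2 + 10x + 4
f''(x) = -24x^2 - 18x + 10
This is a quadratic in x. Use the discriminant to count real roots.
Discriminant = (-18)^2 - 4 * (-24) * 10
= 324 - (-960)
= 1284
Since discriminant > 0, f''(x) = 0 has 2 distinct real solutions.
A quadratic with two distinct real roots changes sign at each root, so concavity changes at both.
Number of inflection points: 2

2


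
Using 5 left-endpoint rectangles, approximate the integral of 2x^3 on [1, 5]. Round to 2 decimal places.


Left Riemann sum uses left endpoints of each subinterval.
Interval: [1, 5], n = 5
dx = (5 - 1) / 5 = 4/5
Left endpoints: [1, 9/5, 13/5, 17/5, 21/5]
f values: [2, 1458/125, 4394/125, 9826/125, 18522/125]
Sum = dx * (sum of f values)
= 4/5 * 1378/5
= 5512/25 = 220.48

220.48


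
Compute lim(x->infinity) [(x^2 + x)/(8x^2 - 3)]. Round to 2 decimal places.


For limits at infinity with equal-degree polynomials,
we compare leading coefficients.
Numerator leading term: x^2
Denominator leading term: 8x^2
Divide both by x^2:
lim = (1 + 1/x) / (8 - 3/x^2)
As x -> infinity, the 1/x and 1/x^2 terms vanish:
= 1/8 ≈ 0.13

0.13


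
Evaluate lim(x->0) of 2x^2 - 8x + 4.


Since polynomials are continuous, we use direct substitution.
lim(x->0) of 2x^2 - 8x + 4
= 2 * 0^2 - 8 * 0 + 4
= 0 + 0 + 4
= 4

4


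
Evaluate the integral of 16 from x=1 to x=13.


The integral of a constant k over [a, b] equals k * (b - a).
integral from 1 to 13 of 16 dx
= 16 * (13 - 1)
= 16 * 12
= 192

192


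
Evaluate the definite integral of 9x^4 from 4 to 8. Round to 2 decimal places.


Find the antiderivative of 9x^4:
F(x) = 9/5 * x^5
Apply the Fundamental Theorem of Calculus:
F(8) - F(4)
= 9/5 * 8^5 - 9/5 * 4^5
= 9/5 * (32768 - 1024)
= 9/5 * 31744
= 285696/5 = 57139.20

57139.20


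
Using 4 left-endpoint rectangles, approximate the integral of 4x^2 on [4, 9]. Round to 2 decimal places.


Left Riemann sum uses left endpoints of each subinterval.
Interval: [4, 9], n = 4
dx = (9 - 4) / 4 = 5/4
Left endpoints: [4, 21/4, 13/2, 31/4]
f values: [64, 441/4, 169, 961/4]
Sum = dx * (sum of f values)
= 5/4 * 1167/2
= 5835/8 ≈ 729.38

729.38


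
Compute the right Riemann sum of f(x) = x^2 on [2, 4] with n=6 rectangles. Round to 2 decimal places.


Right Riemann sum uses right endpoints of each subinterval.
Interval: [2, 4], n = 6
dx = (4 - 2) / 6 = 1/3
Right endpoints: [7/3, 8/3, 3, 10/3, 11/3, 4]
f values: [49/9, 64/9, 9, 100/9, 121/9, 16]
Sum = dx * (sum of f values)
= 1/3 * 559/9
= 559/27 ≈ 20.70

20.70


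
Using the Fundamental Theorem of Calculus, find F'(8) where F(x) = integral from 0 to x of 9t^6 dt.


By the Fundamental Theorem of Calculus (Part 1):
If F(x) = integral from 0 to x of f(t) dt, then F'(x) = f(x)
Here f(t) = 9t^6
So F'(x) = 9x^6
Evaluate at x = 8:
F'(8) = 9 * 8^6
= 9 * 262144
= 2359296

2359296


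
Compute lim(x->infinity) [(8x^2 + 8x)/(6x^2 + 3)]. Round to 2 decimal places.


For limits at infinity with equal-degree polynomials,
we compare leading coefficients.
Numerator leading term: 8x^2
Denominator leading term: 6x^2
Divide both by x^2:
lim = (8 + 8/x) / (6 + 3/x^2)
As x -> infinity, the 1/x and 1/x^2 terms vanish:
= 8/6 = 4/3 ≈ 1.33

1.33


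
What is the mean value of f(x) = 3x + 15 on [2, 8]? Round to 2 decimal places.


Average value = 1/(b-a) * integral from a to b of f(x) dx
First compute the integral of 3x + 15:
F(x) = (3/2)x^2 + 15x
F(8) = 3/2 * 64 + 15 * 8 = 216
F(2) = 3/2 * 4 + 15 * 2 = 36
Integral = 216 - 36 = 180
Average = 180 / (8 - 2) = 180 / 6
= 30 = 30.00

30.00


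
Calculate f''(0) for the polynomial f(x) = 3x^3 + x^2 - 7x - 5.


First derivative:
f'(x) = 9x^2 + 2x - 7
Second derivative:
f''(x) = 18x + 2
Substitute x = 0:
f''(0) = 18 * 0 + 2
= 0 + 2
= 2

2


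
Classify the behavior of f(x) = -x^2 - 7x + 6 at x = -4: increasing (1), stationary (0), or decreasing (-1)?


Compute f'(x) to determine behavior:
f'(x) = -2x - 7
f'(-4) = -2 * (-4) - 7
= 8 - 7
= 1
Since f'(-4) > 0, the function is increasing (1)

1


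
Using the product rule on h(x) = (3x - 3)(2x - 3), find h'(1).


Let u(x) = 3x - 3 and v(x) = 2x - 3
u'(x) = 3
v'(x) = 2
Product rule: h'(x) = u'(x)*v(x) + u(x)*v'(x)
= 3 * (2x - 3) + (3x - 3) * 2
At x = 1:
u(1) = 3 * 1 - 3 = 0
v(1) = 2 * 1 - 3 = -1
h'(1) = 3 * (-1) + 0 * 2
= -3 + 0
= -3

-3


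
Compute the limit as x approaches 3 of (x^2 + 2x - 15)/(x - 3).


Direct substitution gives 0/0, so we factor the numerator.
Factor: (x^2 + 2x - 15) = (x - 3)(x + 5)
Cancel the common factor (x - 3):
(x^2 + 2x - 15)/(x - 3) = (x + 5)
Now substitute x = 3:
= (3) - (-5) = 8

8


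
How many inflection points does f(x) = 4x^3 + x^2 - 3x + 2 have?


Inflection points occur where f''(x) = 0 and concavity changes.
f(x) = 4x^3 + x^2 - 3x + 2
f'(x) = 12x^2 + 2x - 3
f''(x) = 24x + 2
Set f''(x) = 0:
24x + 2 = 0
x = -2 / 24 = -1/12
Since f''(x) is linear (degree 1), it changes sign at this point.
Therefore there is exactly 1 inflection point.

1


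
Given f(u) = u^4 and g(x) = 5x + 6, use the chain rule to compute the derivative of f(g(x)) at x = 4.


Using the chain rule: (f(g(x)))' = f'(g(x)) * g'(x)
First, find g(4):
g(4) = 5 * 4 + 6 = 26
Next, f'(u) = 4u^3
And g'(x) = 5
So f'(g(4)) * g'(4)
= 4 * 26^3 * 5
= 4 * 17576 * 5
= 351520

351520


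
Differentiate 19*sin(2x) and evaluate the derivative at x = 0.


Apply the chain rule to differentiate 19*sin(2x):
d/dx [19*sin(2x)]
= 19 * cos(2x) * d/dx(2x)
= 19 * 2 * cos(2x)
= 38 * cos(2x)
Evaluate at x = 0:
= 38 * cos(0)
= 38 * 1
= 38

38


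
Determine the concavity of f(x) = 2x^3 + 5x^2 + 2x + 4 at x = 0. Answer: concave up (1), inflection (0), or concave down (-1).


Concavity is determined by the sign of f''(x).
f(x) = 2x^3 + 5x^2 + 2x + 4
f'(x) = 6x^2 + 10x + 2
f''(x) = 12x + 10
f''(0) = 12 * 0 + 10
= 0 + 10
= 10
Since f''(0) > 0, the function is concave up (1)

1


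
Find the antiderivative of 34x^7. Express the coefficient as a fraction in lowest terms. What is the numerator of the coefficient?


Apply the power rule for integration:
integral of ax^n dx = a/(n+1) * x^(n+1) + C
integral of 34x^7 dx
= 34/8 * x^8 + C
= 17/4 * x^8 + C
The coefficient in lowest terms is 17/4, and its numerator is 17

17


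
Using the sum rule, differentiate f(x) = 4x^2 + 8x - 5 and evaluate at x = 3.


Differentiate term by term using power and sum rules:
f(x) = 4x^2 + 8x - 5
f'(x) = 8x + 8
Substitute x = 3:
f'(3) = 8 * 3 + 8
= 24 + 8
= 32

32


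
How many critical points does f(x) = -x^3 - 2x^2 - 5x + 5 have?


Find where f'(x) = 0:
f(x) = -x^3 - 2x^2 - 5x + 5
f'(x) = -3x^2 - 4x - 5
This is a quadratic in x. Use the discriminant to count real roots.
Discriminant = (-4)^2 - 4 * (-3) * (-5)
= 16 - 60
= -44
Since discriminant < 0, f'(x) = 0 has no real solutions.
Number of critical points: 0

0


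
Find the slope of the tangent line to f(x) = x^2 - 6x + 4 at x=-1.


The slope of the tangent line equals f'(x) at the point.
f(x) = x^2 - 6x + 4
f'(x) = 2x - 6
At x = -1:
f'(-1) = 2 * (-1) - 6
= -2 - 6
= -8

-8


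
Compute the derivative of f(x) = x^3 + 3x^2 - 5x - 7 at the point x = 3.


Differentiate f(x) = x^3 + 3x^2 - 5x - 7 term by term:
f'(x) = 3x^2 + 6x - 5
Substitute x = 3:
f'(3) = 3 * 3^2 + 6 * 3 - 5
= 27 + 18 - 5
= 40

40


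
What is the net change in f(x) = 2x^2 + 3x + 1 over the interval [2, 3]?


Net change = f(b) - f(a)
f(x) = 2x^2 + 3x + 1
Compute f(3):
f(3) = 2 * 3^2 + 3 * 3 + 1
= 18 + 9 + 1
= 28
Compute f(2):
f(2) = 2 * 2^2 + 3 * 2 + 1
= 8 + 6 + 1
= 15
Net change = 28 - 15 = 13

13


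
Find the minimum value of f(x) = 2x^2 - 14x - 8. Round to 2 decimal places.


For a quadratic f(x) = ax^2 + bx + c with a > 0, the minimum is at the vertex.
Vertex x-coordinate: x = -b/(2a)
x = -(-14) / (2 * 2)
x = 14/4 = 7/2
Substitute back to find the minimum value:
f(7/2) = 2 * (7/2)^2 - 14 * (7/2) - 8
= 49/2 - 49 - 8
= -65/2 = -32.50

-32.50


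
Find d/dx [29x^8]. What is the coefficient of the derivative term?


We apply the power rule: d/dx [ax^n] = a*n * x^(n-1)
d/dx [29x^8]
= 29 * 8 * x^(8-1)
= 232x^7
The coefficient is 232

232


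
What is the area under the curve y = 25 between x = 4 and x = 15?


The area under a constant function y = 25 is a rectangle.
Width = 15 - 4 = 11
Height = 25
Area = width * height
= 11 * 25
= 275

275


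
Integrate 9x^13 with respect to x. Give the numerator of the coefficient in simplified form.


Apply the power rule for integration:
integral of ax^n dx = a/(n+1) * x^(n+1) + C
integral of 9x^13 dx
= 9/14 * x^14 + C
The coefficient in lowest terms is 9/14, and its numerator is 9

9


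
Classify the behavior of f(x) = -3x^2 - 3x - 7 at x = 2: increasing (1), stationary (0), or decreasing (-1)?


Compute f'(x) to determine behavior:
f'(x) = -6x - 3
f'(2) = -6 * 2 - 3
= -12 - 3
= -15
Since f'(2) < 0, the function is decreasing (-1)

-1


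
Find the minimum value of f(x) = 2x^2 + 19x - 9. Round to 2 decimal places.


For a quadratic f(x) = ax^2 + bx + c with a > 0, the minimum is at the vertex.
Vertex x-coordinate: x = -b/(2a)
x = -(19) / (2 * 2)
x = -19/4
Substitute back to find the minimum value:
f(-19/4) = 2 * (-19/4)^2 + 19 * (-19/4) - 9
= 361/8 - 361/4 - 9
= -433/8 ≈ -54.13

-54.13


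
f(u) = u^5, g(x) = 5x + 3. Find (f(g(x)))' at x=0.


Using the chain rule: (f(g(x)))' = f'(g(x)) * g'(x)
First, find g(0):
g(0) = 5 * 0 + 3 = 3
Next, f'(u) = 5u^4
And g'(x) = 5
So f'(g(0)) * g'(0)
= 5 * 3^4 * 5
= 5 * 81 * 5
= 2025

2025


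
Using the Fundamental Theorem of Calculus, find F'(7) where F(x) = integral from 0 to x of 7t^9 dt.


By the Fundamental Theorem of Calculus (Part 1):
If F(x) = integral from 0 to x of f(t) dt, then F'(x) = f(x)
Here f(t) = 7t^9
So F'(x) = 7x^9
Evaluate at x = 7:
F'(7) = 7 * 7^9
= 7 * 40353607
= 282475249

282475249


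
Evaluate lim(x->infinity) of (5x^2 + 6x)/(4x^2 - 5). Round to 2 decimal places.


For limits at infinity with equal-degree polynomials,
we compare leading coefficients.
Numerator leading term: 5x^2
Denominator leading term: 4x^2
Divide both by x^2:
lim = (5 + 6/x) / (4 - 5/x^2)
As x -> infinity, the 1/x and 1/x^2 terms vanish:
= 5/4 = 1.25

1.25


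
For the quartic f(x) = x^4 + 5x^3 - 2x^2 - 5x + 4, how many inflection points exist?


Inflection points occur where f''(x) = 0 and concavity changes.
f(x) = x^4 + 5x^3 - 2x^2 - 5x + 4
f'(x) = 4x^3 + 15x^2 - 4x - 5
f''(x) = 12x^2 + 30x - 4
This is a quadratic in x. Use the discriminant to count real roots.
Discriminant = (30)^2 - 4 * 12 * (-4)
= 900 - (-192)
= 1092
Since discriminant > 0, f''(x) = 0 has 2 distinct real solutions.
A quadratic with two distinct real roots changes sign at each root, so concavity changes at both.
Number of inflection points: 2

2


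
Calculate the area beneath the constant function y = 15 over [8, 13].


The area under a constant function y = 15 is a rectangle.
Width = 13 - 8 = 5
Height = 15
Area = width * height
= 5 * 15
= 75

75


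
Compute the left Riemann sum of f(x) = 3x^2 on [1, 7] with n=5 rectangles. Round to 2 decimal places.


Left Riemann sum uses left endpoints of each subinterval.
Interval: [1, 7], n = 5
dx = (7 - 1) / 5 = 6/5
Left endpoints: [1, 11/5, 17/5, 23/5, 29/5]
f values: [3, 363/25, 867/25, 1587/25, 2523/25]
Sum = dx * (sum of f values)
= 6/5 * 1083/5
= 6498/25 = 259.92

259.92


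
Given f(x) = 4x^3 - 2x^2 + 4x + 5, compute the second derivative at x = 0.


First derivative:
f'(x) = 12x^2 - 4x + 4
Second derivative:
f''(x) = 24x - 4
Substitute x = 0:
f''(0) = 24 * 0 - 4
= 0 - 4
= -4

-4


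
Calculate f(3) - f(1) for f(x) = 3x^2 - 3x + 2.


Net change = f(b) - f(a)
f(x) = 3x^2 - 3x + 2
Compute f(3):
f(3) = 3 * 3^2 - 3 * 3 + 2
= 27 - 9 + 2
= 20
Compute f(1):
f(1) = 3 * 1^2 - 3 * 1 + 2
= 3 - 3 + 2
= 2
Net change = 20 - 2 = 18

18


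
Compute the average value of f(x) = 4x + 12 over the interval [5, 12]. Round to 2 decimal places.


Average value = 1/(b-a) * integral from a to b of f(x) dx
First compute the integral of 4x + 12:
F(x) = 2x^2 + 12x
F(12) = 2 * 144 + 12 * 12 = 432
F(5) = 2 * 25 + 12 * 5 = 110
Integral = 432 - 110 = 322
Average = 322 / (12 - 5) = 322 / 7
= 46 = 46.00

46.00


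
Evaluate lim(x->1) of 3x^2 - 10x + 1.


Since polynomials are continuous, we use direct substitution.
lim(x->1) of 3x^2 - 10x + 1
= 3 * 1^2 - 10 * 1 + 1
= 3 - 10 + 1
= -6

-6


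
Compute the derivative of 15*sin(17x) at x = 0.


Apply the chain rule to differentiate 15*sin(17x):
d/dx [15*sin(17x)]
= 15 * cos(17x) * d/dx(17x)
= 15 * 17 * cos(17x)
= 255 * cos(17x)
Evaluate at x = 0:
= 255 * cos(0)
= 255 * 1
= 255

255


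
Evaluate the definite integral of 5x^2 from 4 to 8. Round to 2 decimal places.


Find the antiderivative of 5x^2:
F(x) = 5/3 * x^3
Apply the Fundamental Theorem of Calculus:
F(8) - F(4)
= 5/3 * 8^3 - 5/3 * 4^3
= 5/3 * (512 - 64)
= 5/3 * 448
= 2240/3 ≈ 746.67

746.67


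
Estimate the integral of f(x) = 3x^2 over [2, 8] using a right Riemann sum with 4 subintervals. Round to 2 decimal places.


Right Riemann sum uses right endpoints of each subinterval.
Interval: [2, 8], n = 4
dx = (8 - 2) / 4 = 3/2
Right endpoints: [7/2, 5, 13/2, 8]
f values: [147/4, 75, 507/4, 192]
Sum = dx * (sum of f values)
= 3/2 * 861/2
= 2583/4 = 645.75

645.75


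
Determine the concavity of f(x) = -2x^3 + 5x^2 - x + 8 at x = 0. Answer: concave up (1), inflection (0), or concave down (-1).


Concavity is determined by the sign of f''(x).
f(x) = -2x^3 + 5x^2 - x + 8
f'(x) = -6x^2 + 10x - 1
f''(x) = -12x + 10
f''(0) = -12 * 0 + 10
= 0 + 10
= 10
Since f''(0) > 0, the function is concave up (1)

1


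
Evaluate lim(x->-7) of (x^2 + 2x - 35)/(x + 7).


Direct substitution gives 0/0, so we factor the numerator.
Factor: (x^2 + 2x - 35) = (x + 7)(x - 5)
Cancel the common factor (x + 7):
(x^2 + 2x - 35)/(x + 7) = (x - 5)
Now substitute x = -7:
= (-7) - (5) = -12

-12


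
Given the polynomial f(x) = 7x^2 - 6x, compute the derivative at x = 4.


Differentiate term by term using power and sum rules:
f(x) = 7x^2 - 6x
f'(x) = 14x - 6
Substitute x = 4:
f'(4) = 14 * 4 - 6
= 56 - 6
= 50

50


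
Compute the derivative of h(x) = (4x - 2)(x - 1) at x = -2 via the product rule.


Let u(x) = 4x - 2 and v(x) = x - 1
u'(x) = 4
v'(x) = 1
Product rule: h'(x) = u'(x)*v(x) + u(x)*v'(x)
= 4 * (x - 1) + (4x - 2) * 1
At x = -2:
u(-2) = 4 * (-2) - 2 = -10
v(-2) = 1 * (-2) - 1 = -3
h'(-2) = 4 * (-3) + (-10) * 1
= -12 - 10
= -22

-22


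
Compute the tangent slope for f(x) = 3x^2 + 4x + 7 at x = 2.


The slope of the tangent line equals f'(x) at the point.
f(x) = 3x^2 + 4x + 7
f'(x) = 6x + 4
At x = 2:
f'(2) = 6 * 2 + 4
= 12 + 4
= 16

16


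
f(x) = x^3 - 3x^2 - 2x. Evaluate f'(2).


Differentiate f(x) = x^3 - 3x^2 - 2x term by term:
f'(x) = 3x^2 - 6x - 2
Substitute x = 2:
f'(2) = 3 * 2^2 - 6 * 2 - 2
= 12 - 12 - 2
= -2

-2


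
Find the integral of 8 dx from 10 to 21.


The integral of a constant k over [a, b] equals k * (b - a).
integral from 10 to 21 of 8 dx
= 8 * (21 - 10)
= 8 * 11
= 88

88


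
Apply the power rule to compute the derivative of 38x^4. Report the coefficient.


We apply the power rule: d/dx [ax^n] = a*n * x^(n-1)
d/dx [38x^4]
= 38 * 4 * x^(4-1)
= 152x^3
The coefficient is 152

152


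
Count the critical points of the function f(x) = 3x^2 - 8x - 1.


Find where f'(x) = 0:
f'(x) = 6x - 8
Set f'(x) = 0:
6x - 8 = 0
x = 8 / 6 = 4/3
This is a linear equation in x, so there is exactly one solution.
Number of critical points: 1

1


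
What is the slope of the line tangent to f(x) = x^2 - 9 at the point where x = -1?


The slope of the tangent line equals f'(x) at the point.
f(x) = x^2 - 9
f'(x) = 2x
At x = -1:
f'(-1) = 2 * (-1) + 0
= -2 + 0
= -2

-2


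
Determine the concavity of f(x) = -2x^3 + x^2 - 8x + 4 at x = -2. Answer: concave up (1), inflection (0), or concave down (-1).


Concavity is determined by the sign of f''(x).
f(x) = -2x^3 + x^2 - 8x + 4
f'(x) = -6x^2 + 2x - 8
f''(x) = -12x + 2
f''(-2) = -12 * (-2) + 2
= 24 + 2
= 26
Since f''(-2) > 0, the function is concave up (1)

1


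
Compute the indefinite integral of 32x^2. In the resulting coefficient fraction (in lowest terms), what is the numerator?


Apply the power rule for integration:
integral of ax^n dx = a/(n+1) * x^(n+1) + C
integral of 32x^2 dx
= 32/3 * x^3 + C
The coefficient in lowest terms is 32/3, and its numerator is 32

32


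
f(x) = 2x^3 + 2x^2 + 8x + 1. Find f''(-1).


First derivative:
f'(x) = 6x^2 + 4x + 8
Second derivative:
f''(x) = 12x + 4
Substitute x = -1:
f''(-1) = 12 * (-1) + 4
= -12 + 4
= -8

-8


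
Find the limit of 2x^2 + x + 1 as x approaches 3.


Since polynomials are continuous, we use direct substitution.
lim(x->3) of 2x^2 + x + 1
= 2 * 3^2 + 1 * 3 + 1
= 18 + 3 + 1
= 22

22


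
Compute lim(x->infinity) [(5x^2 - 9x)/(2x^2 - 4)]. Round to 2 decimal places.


For limits at infinity with equal-degree polynomials,
we compare leading coefficients.
Numerator leading term: 5x^2
Denominator leading term: 2x^2
Divide both by x^2:
lim = (5 - 9/x) / (2 - 4/x^2)
As x -> infinity, the 1/x and 1/x^2 terms vanish:
= 5/2 = 2.50

2.50


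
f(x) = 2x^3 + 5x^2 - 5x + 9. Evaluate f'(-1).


Differentiate f(x) = 2x^3 + 5x^2 - 5x + 9 term by term:
f'(x) = 6x^2 + 10x - 5
Substitute x = -1:
f'(-1) = 6 * (-1)^2 + 10 * (-1) - 5
= 6 - 10 - 5
= -9

-9


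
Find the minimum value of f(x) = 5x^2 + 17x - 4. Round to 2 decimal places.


For a quadratic f(x) = ax^2 + bx + c with a > 0, the minimum is at the vertex.
Vertex x-coordinate: x = -b/(2a)
x = -(17) / (2 * 5)
x = -17/10
Substitute back to find the minimum value:
f(-17/10) = 5 * (-17/10)^2 + 17 * (-17/10) - 4
= 289/20 - 289/10 - 4
= -369/20 = -18.45

-18.45


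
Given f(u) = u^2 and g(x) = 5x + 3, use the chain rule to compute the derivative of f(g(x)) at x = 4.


Using the chain rule: (f(g(x)))' = f'(g(x)) * g'(x)
First, find g(4):
g(4) = 5 * 4 + 3 = 23
Next, f'(u) = 2u
And g'(x) = 5
So f'(g(4)) * g'(4)
= 2 * 23 * 5
= 230

230


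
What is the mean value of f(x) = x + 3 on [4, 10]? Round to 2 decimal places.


Average value = 1/(b-a) * integral from a to b of f(x) dx
First compute the integral of x + 3:
F(x) = (1/2)x^2 + 3x
F(10) = 1/2 * 100 + 3 * 10 = 80
F(4) = 1/2 * 16 + 3 * 4 = 20
Integral = 80 - 20 = 60
Average = 60 / (10 - 4) = 60 / 6
= 10 = 10.00

10.00


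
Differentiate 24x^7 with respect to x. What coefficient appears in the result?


We apply the power rule: d/dx [ax^n] = a*n * x^(n-1)
d/dx [24x^7]
= 24 * 7 * x^(7-1)
= 168x^6
The coefficient is 168

168


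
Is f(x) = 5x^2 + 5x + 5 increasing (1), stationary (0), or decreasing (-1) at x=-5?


Compute f'(x) to determine behavior:
f'(x) = 10x + 5
f'(-5) = 10 * (-5) + 5
= -50 + 5
= -45
Since f'(-5) < 0, the function is decreasing (-1)

-1


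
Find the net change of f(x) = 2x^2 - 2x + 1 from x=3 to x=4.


Net change = f(b) - f(a)
f(x) = 2x^2 - 2x + 1
Compute f(4):
f(4) = 2 * 4^2 - 2 * 4 + 1
= 32 - 8 + 1
= 25
Compute f(3):
f(3) = 2 * 3^2 - 2 * 3 + 1
= 18 - 6 + 1
= 13
Net change = 25 - 13 = 12

12


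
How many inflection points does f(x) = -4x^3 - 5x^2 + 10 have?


Inflection points occur where f''(x) = 0 and concavity changes.
f(x) = -4x^3 - 5x^2 + 10
f'(x) = -12x^2 - 10x
f''(x) = -24x - 10
Set f''(x) = 0:
-24x - 10 = 0
x = 10 / (-24) = -5/12
Since f''(x) is linear (degree 1), it changes sign at this point.
Therefore there is exactly 1 inflection point.

1


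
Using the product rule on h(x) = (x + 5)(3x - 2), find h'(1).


Let u(x) = x + 5 and v(x) = 3x - 2
u'(x) = 1
v'(x) = 3
Product rule: h'(x) = u'(x)*v(x) + u(x)*v'(x)
= 1 * (3x - 2) + (x + 5) * 3
At x = 1:
u(1) = 1 * 1 + 5 = 6
v(1) = 3 * 1 - 2 = 1
h'(1) = 1 * 1 + 6 * 3
= 1 + 18
= 19

19


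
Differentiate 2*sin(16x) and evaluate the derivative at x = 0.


Apply the chain rule to differentiate 2*sin(16x):
d/dx [2*sin(16x)]
= 2 * cos(16x) * d/dx(16x)
= 2 * 16 * cos(16x)
= 32 * cos(16x)
Evaluate at x = 0:
= 32 * cos(0)
= 32 * 1
= 32

32


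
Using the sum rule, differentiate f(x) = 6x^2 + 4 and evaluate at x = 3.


Differentiate term by term using power and sum rules:
f(x) = 6x^2 + 4
f'(x) = 12x
Substitute x = 3:
f'(3) = 12 * 3 + 0
= 36 + 0
= 36

36


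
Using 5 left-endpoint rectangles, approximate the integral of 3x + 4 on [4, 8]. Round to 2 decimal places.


Left Riemann sum uses left endpoints of each subinterval.
Interval: [4, 8], n = 5
dx = (8 - 4) / 5 = 4/5
Left endpoints: [4, 24/5, 28/5, 32/5, 36/5]
f values: [16, 92/5, 104/5, 116/5, 128/5]
Sum = dx * (sum of f values)
= 4/5 * 104
= 416/5 = 83.20

83.20


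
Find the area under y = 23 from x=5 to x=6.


The area under a constant function y = 23 is a rectangle.
Width = 6 - 5 = 1
Height = 23
Area = width * height
= 1 * 23
= 23

23


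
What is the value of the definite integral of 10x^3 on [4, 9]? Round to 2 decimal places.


Find the antiderivative of 10x^3:
F(x) = 10/4 * x^4
Apply the Fundamental Theorem of Calculus:
F(9) - F(4)
= 10/4 * 9^4 - 10/4 * 4^4
= 10/4 * (6561 - 256)
= 10/4 * 6305
= 31525/2 = 15762.50

15762.50


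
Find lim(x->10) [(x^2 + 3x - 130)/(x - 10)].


Direct substitution gives 0/0, so we factor the numerator.
Factor: (x^2 + 3x - 130) = (x - 10)(x + 13)
Cancel the common factor (x - 10):
(x^2 + 3x - 130)/(x - 10) = (x + 13)
Now substitute x = 10:
= (10) - (-13) = 23

23


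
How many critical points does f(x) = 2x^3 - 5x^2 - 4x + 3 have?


Find where f'(x) = 0:
f(x) = 2x^3 - 5x^2 - 4x + 3
f'(x) = 6x^2 - 10x - 4
This is a quadratic in x. Use the discriminant to count real roots.
Discriminant = (-10)^2 - 4 * 6 * (-4)
= 100 - (-96)
= 196
Since discriminant > 0, f'(x) = 0 has 2 real solutions.
Number of critical points: 2

2


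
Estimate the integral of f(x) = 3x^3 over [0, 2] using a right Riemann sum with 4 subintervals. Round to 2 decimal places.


Right Riemann sum uses right endpoints of each subinterval.
Interval: [0, 2], n = 4
dx = (2 - 0) / 4 = 1/2
Right endpoints: [1/2, 1, 3/2, 2]
f values: [3/8, 3, 81/8, 24]
Sum = dx * (sum of f values)
= 1/2 * 75/2
= 75/4 = 18.75

18.75


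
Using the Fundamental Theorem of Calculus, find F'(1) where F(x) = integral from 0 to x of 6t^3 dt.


By the Fundamental Theorem of Calculus (Part 1):
If F(x) = integral from 0 to x of f(t) dt, then F'(x) = f(x)
Here f(t) = 6t^3
So F'(x) = 6x^3
Evaluate at x = 1:
F'(1) = 6 * 1^3
= 6 * 1
= 6

6


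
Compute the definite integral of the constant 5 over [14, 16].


The integral of a constant k over [a, b] equals k * (b - a).
integral from 14 to 16 of 5 dx
= 5 * (16 - 14)
= 5 * 2
= 10

10


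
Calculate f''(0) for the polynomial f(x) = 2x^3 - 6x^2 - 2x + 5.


First derivative:
f'(x) = 6x^2 - 12x - 2
Second derivative:
f''(x) = 12x - 12
Substitute x = 0:
f''(0) = 12 * 0 - 12
= 0 - 12
= -12

-12


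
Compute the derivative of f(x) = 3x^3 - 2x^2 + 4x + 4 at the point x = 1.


Differentiate f(x) = 3x^3 - 2x^2 + 4x + 4 term by term:
f'(x) = 9x^2 - 4x + 4
Substitute x = 1:
f'(1) = 9 * 1^2 - 4 * 1 + 4
= 9 - 4 + 4
= 9

9


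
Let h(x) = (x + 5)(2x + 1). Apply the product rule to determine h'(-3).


Let u(x) = x + 5 and v(x) = 2x + 1
u'(x) = 1
v'(x) = 2
Product rule: h'(x) = u'(x)*v(x) + u(x)*v'(x)
= 1 * (2x + 1) + (x + 5) * 2
At x = -3:
u(-3) = 1 * (-3) + 5 = 2
v(-3) = 2 * (-3) + 1 = -5
h'(-3) = 1 * (-5) + 2 * 2
= -5 + 4
= -1

-1


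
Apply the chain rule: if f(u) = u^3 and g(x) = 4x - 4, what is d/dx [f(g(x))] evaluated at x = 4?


Using the chain rule: (f(g(x)))' = f'(g(x)) * g'(x)
First, find g(4):
g(4) = 4 * 4 - 4 = 12
Next, f'(u) = 3u^2
And g'(x) = 4
So f'(g(4)) * g'(4)
= 3 * 12^2 * 4
= 3 * 144 * 4
= 1728

1728


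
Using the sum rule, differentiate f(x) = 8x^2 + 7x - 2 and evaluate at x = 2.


Differentiate term by term using power and sum rules:
f(x) = 8x^2 + 7x - 2
f'(x) = 16x + 7
Substitute x = 2:
f'(2) = 16 * 2 + 7
= 32 + 7
= 39

39


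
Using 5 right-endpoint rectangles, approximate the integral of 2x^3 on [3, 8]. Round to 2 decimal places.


Right Riemann sum uses right endpoints of each subinterval.
Interval: [3, 8], n = 5
dx = (8 - 3) / 5 = 1
Right endpoints: [4, 5, 6, 7, 8]
f values: [128, 250, 432, 686, 1024]
Sum = dx * (sum of f values)
= 1 * 2520
= 2520 = 2520.00

2520.00


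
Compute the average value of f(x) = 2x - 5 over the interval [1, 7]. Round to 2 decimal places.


Average value = 1/(b-a) * integral from a to b of f(x) dx
First compute the integral of 2x - 5:
F(x) = x^2 - 5x
F(7) = 1 * 49 - 5 * 7 = 14
F(1) = 1 * 1 - 5 * 1 = -4
Integral = 14 - (-4) = 18
Average = 18 / (7 - 1) = 18 / 6
= 3 = 3.00

3.00


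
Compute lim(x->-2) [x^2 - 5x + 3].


Since polynomials are continuous, we use direct substitution.
lim(x->-2) of x^2 - 5x + 3
= 1 * (-2)^2 - 5 * (-2) + 3
= 4 + 10 + 3
= 17

17


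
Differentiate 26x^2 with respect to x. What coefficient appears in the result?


We apply the power rule: d/dx [ax^n] = a*n * x^(n-1)
d/dx [26x^2]
= 26 * 2 * x^(2-1)
= 52x
The coefficient is 52

52


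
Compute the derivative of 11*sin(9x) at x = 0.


Apply the chain rule to differentiate 11*sin(9x):
d/dx [11*sin(9x)]
= 11 * cos(9x) * d/dx(9x)
= 11 * 9 * cos(9x)
= 99 * cos(9x)
Evaluate at x = 0:
= 99 * cos(0)
= 99 * 1
= 99

99


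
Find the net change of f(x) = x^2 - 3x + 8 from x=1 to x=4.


Net change = f(b) - f(a)
f(x) = x^2 - 3x + 8
Compute f(4):
f(4) = 1 * 4^2 - 3 * 4 + 8
= 16 - 12 + 8
= 12
Compute f(1):
f(1) = 1 * 1^2 - 3 * 1 + 8
= 1 - 3 + 8
= 6
Net change = 12 - 6 = 6

6


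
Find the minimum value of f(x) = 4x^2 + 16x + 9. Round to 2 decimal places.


For a quadratic f(x) = ax^2 + bx + c with a > 0, the minimum is at the vertex.
Vertex x-coordinate: x = -b/(2a)
x = -(16) / (2 * 4)
x = -16/8 = -2
Substitute back to find the minimum value:
f(-2) = 4 * (-2)^2 + 16 * (-2) + 9
= 16 - 32 + 9
= -7 = -7.00

-7.00


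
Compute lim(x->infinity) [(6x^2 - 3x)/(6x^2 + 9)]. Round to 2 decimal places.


For limits at infinity with equal-degree polynomials,
we compare leading coefficients.
Numerator leading term: 6x^2
Denominator leading term: 6x^2
Divide both by x^2:
lim = (6 - 3/x) / (6 + 9/x^2)
As x -> infinity, the 1/x and 1/x^2 terms vanish:
= 6/6 = 1 = 1.00

1.00


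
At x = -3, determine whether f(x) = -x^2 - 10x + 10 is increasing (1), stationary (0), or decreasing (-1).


Compute f'(x) to determine behavior:
f'(x) = -2x - 10
f'(-3) = -2 * (-3) - 10
= 6 - 10
= -4
Since f'(-3) < 0, the function is decreasing (-1)

-1


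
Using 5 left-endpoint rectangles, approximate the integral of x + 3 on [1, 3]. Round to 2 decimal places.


Left Riemann sum uses left endpoints of each subinterval.
Interval: [1, 3], n = 5
dx = (3 - 1) / 5 = 2/5
Left endpoints: [1, 7/5, 9/5, 11/5, 13/5]
f values: [4, 22/5, 24/5, 26/5, 28/5]
Sum = dx * (sum of f values)
= 2/5 * 24
= 48/5 = 9.60

9.60


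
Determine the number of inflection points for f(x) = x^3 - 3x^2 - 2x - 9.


Inflection points occur where f''(x) = 0 and concavity changes.
f(x) = x^3 - 3x^2 - 2x - 9
f'(x) = 3x^2 - 6x - 2
f''(x) = 6x - 6
Set f''(x) = 0:
6x - 6 = 0
x = 6 / 6 = 1
Since f''(x) is linear (degree 1), it changes sign at this point.
Therefore there is exactly 1 inflection point.

1


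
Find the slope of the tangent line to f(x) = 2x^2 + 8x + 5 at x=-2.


The slope of the tangent line equals f'(x) at the point.
f(x) = 2x^2 + 8x + 5
f'(x) = 4x + 8
At x = -2:
f'(-2) = 4 * (-2) + 8
= -8 + 8
= 0

0


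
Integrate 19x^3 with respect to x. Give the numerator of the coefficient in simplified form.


Apply the power rule for integration:
integral of ax^n dx = a/(n+1) * x^(n+1) + C
integral of 19x^3 dx
= 19/4 * x^4 + C
The coefficient in lowest terms is 19/4, and its numerator is 19

19


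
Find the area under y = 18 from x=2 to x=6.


The area under a constant function y = 18 is a rectangle.
Width = 6 - 2 = 4
Height = 18
Area = width * height
= 4 * 18
= 72

72


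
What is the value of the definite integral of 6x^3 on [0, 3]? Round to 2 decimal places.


Find the antiderivative of 6x^3:
F(x) = 6/4 * x^4
Apply the Fundamental Theorem of Calculus:
F(3) - F(0)
= 6/4 * 3^4 - 6/4 * 0^4
= 6/4 * (81 - 0)
= 6/4 * 81
= 243/2 = 121.50

121.50


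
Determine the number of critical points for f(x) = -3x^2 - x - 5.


Find where f'(x) = 0:
f'(x) = -6x - 1
Set f'(x) = 0:
-6x - 1 = 0
x = 1 / (-6) = -1/6
This is a linear equation in x, so there is exactly one solution.
Number of critical points: 1

1


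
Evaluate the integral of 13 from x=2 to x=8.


The integral of a constant k over [a, b] equals k * (b - a).
integral from 2 to 8 of 13 dx
= 13 * (8 - 2)
= 13 * 6
= 78

78


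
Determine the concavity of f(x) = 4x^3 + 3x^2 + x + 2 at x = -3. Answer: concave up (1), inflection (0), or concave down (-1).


Concavity is determined by the sign of f''(x).
f(x) = 4x^3 + 3x^2 + x + 2
f'(x) = 12x^2 + 6x + 1
f''(x) = 24x + 6
f''(-3) = 24 * (-3) + 6
= -72 + 6
= -66
Since f''(-3) < 0, the function is concave down (-1)

-1


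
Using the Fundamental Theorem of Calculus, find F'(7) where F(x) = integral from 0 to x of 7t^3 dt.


By the Fundamental Theorem of Calculus (Part 1):
If F(x) = integral from 0 to x of f(t) dt, then F'(x) = f(x)
Here f(t) = 7t^3
So F'(x) = 7x^3
Evaluate at x = 7:
F'(7) = 7 * 7^3
= 7 * 343
= 2401

2401


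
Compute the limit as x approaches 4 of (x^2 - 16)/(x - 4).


Direct substitution gives 0/0, so we factor the numerator.
Factor: (x^2 - 16) = (x - 4)(x + 4)
Cancel the common factor (x - 4):
(x^2 - 16)/(x - 4) = (x + 4)
Now substitute x = 4:
= (4) - (-4) = 8

8


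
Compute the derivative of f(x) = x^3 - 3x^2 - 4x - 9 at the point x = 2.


Differentiate f(x) = x^3 - 3x^2 - 4x - 9 term by term:
f'(x) = 3x^2 - 6x - 4
Substitute x = 2:
f'(2) = 3 * 2^2 - 6 * 2 - 4
= 12 - 12 - 4
= -4

-4


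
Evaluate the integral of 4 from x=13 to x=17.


The integral of a constant k over [a, b] equals k * (b - a).
integral from 13 to 17 of 4 dx
= 4 * (17 - 13)
= 4 * 4
= 16

16


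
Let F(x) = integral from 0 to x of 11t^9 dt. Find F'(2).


By the Fundamental Theorem of Calculus (Part 1):
If F(x) = integral from 0 to x of f(t) dt, then F'(x) = f(x)
Here f(t) = 11t^9
So F'(x) = 11x^9
Evaluate at x = 2:
F'(2) = 11 * 2^9
= 11 * 512
= 5632

5632


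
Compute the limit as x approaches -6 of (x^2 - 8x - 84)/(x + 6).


Direct substitution gives 0/0, so we factor the numerator.
Factor: (x^2 - 8x - 84) = (x + 6)(x - 14)
Cancel the common factor (x + 6):
(x^2 - 8x - 84)/(x + 6) = (x - 14)
Now substitute x = -6:
= (-6) - (14) = -20

-20
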